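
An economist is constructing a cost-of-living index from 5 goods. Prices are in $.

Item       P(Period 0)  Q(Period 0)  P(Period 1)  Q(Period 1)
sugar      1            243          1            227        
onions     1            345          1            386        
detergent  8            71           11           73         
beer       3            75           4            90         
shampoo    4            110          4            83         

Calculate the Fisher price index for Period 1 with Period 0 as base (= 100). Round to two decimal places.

116.49

Laspeyres component (base-period weights):
ΣP(Period 1)Q(Period 0) = 1×243 + 1×345 + 11×71 + 4×75 + 4×110 = 243 + 345 + 781 + 300 + 440 = 2109
ΣP(Period 0)Q(Period 0) = 1×243 + 1×345 + 8×71 + 3×75 + 4×110 = 243 + 345 + 568 + 225 + 440 = 1821
L = 2109 / 1821 × 100 = 115.8155
Paasche component (current-period weights):
ΣP(Period 1)Q(Period 1) = 1×227 + 1×386 + 11×73 + 4×90 + 4×83 = 227 + 386 + 803 + 360 + 332 = 2108
ΣP(Period 0)Q(Period 1) = 1×227 + 1×386 + 8×73 + 3×90 + 4×83 = 227 + 386 + 584 + 270 + 332 = 1799
P = 2108 / 1799 × 100 = 117.1762
Fisher = √(L × P) = √(115.8155 × 117.1762) = 116.4939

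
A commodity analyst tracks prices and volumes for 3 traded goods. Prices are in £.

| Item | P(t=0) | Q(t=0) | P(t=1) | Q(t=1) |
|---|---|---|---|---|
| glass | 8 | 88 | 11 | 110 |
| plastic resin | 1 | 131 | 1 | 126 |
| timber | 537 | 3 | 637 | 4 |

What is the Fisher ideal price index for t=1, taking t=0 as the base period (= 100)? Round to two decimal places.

123.10

Laspeyres component (base-period weights):
ΣP(t=1)Q(t=0) = 11×88 + 1×131 + 637×3 = 968 + 131 + 1911 = 3010
ΣP(t=0)Q(t=0) = 8×88 + 1×131 + 537×3 = 704 + 131 + 1611 = 2446
L = 3010 / 2446 × 100 = 123.0581
Paasche component (current-period weights):
ΣP(t=1)Q(t=1) = 11×110 + 1×126 + 637×4 = 1210 + 126 + 2548 = 3884
ΣP(t=0)Q(t=1) = 8×110 + 1×126 + 537×4 = 880 + 126 + 2148 = 3154
P = 3884 / 3154 × 100 = 123.1452
Fisher = √(L × P) = √(123.0581 × 123.1452) = 123.1016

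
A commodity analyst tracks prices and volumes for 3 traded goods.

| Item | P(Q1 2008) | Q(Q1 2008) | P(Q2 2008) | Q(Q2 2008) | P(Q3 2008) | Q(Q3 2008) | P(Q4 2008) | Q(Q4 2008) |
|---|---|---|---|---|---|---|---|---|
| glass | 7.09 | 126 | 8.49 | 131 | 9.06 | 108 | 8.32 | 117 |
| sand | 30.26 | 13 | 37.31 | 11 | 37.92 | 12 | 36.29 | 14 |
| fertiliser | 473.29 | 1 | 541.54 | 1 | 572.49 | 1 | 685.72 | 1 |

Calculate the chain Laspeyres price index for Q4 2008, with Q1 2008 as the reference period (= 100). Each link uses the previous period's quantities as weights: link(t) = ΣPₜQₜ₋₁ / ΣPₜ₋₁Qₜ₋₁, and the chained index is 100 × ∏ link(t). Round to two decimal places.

126.45

Link Q1 2008→Q2 2008:
ΣP(Q2 2008)Q(Q1 2008) = 8.49×126 + 37.31×13 + 541.54×1 = 1069.74 + 485.03 + 541.54 = 2096.31
ΣP(Q1 2008)Q(Q1 2008) = 7.09×126 + 30.26×13 + 473.29×1 = 893.34 + 393.38 + 473.29 = 1760.01
link = 2096.31/1760.01 = 1.191078
Link Q2 2008→Q3 2008:
ΣP(Q3 2008)Q(Q2 2008) = 9.06×131 + 37.92×11 + 572.49×1 = 1186.86 + 417.12 + 572.49 = 2176.47
ΣP(Q2 2008)Q(Q2 2008) = 8.49×131 + 37.31×11 + 541.54×1 = 1112.19 + 410.41 + 541.54 = 2064.14
link = 2176.47/2064.14 = 1.054420
Link Q3 2008→Q4 2008:
ΣP(Q4 2008)Q(Q3 2008) = 8.32×108 + 36.29×12 + 685.72×1 = 898.56 + 435.48 + 685.72 = 2019.76
ΣP(Q3 2008)Q(Q3 2008) = 9.06×108 + 37.92×12 + 572.49×1 = 978.48 + 455.04 + 572.49 = 2006.01
link = 2019.76/2006.01 = 1.006854
Chained index = 100 × 1.191078 × 1.054420 × 1.006854 = 126.4505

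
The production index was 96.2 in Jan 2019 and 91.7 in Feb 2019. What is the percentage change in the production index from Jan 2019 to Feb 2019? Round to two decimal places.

Change = (91.7 − 96.2) / 96.2 × 100
       = -4.5 / 96.2 × 100 = -4.6778%

-4.68%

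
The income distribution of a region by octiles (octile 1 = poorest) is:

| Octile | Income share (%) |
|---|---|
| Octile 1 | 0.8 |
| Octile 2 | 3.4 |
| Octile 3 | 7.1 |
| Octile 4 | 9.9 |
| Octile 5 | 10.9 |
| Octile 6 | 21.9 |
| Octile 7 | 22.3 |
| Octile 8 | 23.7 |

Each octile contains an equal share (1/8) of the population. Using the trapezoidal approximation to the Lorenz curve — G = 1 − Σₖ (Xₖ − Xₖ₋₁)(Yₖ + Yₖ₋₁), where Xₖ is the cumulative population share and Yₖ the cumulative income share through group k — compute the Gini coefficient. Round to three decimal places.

0.375

Cumulative income shares Yₖ: 0.0080, 0.0420, 0.1130, 0.2120, 0.3210, 0.5400, 0.7630, 1.0000
Σ (Xₖ−Xₖ₋₁)(Yₖ+Yₖ₋₁) = (1/8)(0.0080+0.0000) + (1/8)(0.0420+0.0080) + (1/8)(0.1130+0.0420) + (1/8)(0.2120+0.1130) + (1/8)(0.3210+0.2120) + (1/8)(0.5400+0.3210) + (1/8)(0.7630+0.5400) + (1/8)(1.0000+0.7630)
  = 0.0010 + 0.0063 + 0.0194 + 0.0406 + 0.0666 + 0.1076 + 0.1629 + 0.2204 = 0.6248
G = 1 − 0.6248 = 0.3752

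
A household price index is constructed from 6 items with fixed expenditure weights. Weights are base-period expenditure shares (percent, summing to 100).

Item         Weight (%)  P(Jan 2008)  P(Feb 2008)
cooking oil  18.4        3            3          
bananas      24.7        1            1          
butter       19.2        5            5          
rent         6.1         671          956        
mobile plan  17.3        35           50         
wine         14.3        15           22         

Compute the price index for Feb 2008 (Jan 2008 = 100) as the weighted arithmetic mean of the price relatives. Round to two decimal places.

cooking oil: 18.4 × (3/3) = 18.4 × 1.000000 = 18.4000
bananas: 24.7 × (1/1) = 24.7 × 1.000000 = 24.7000
butter: 19.2 × (5/5) = 19.2 × 1.000000 = 19.2000
rent: 6.1 × (956/671) = 6.1 × 1.424739 = 8.6909
mobile plan: 17.3 × (50/35) = 17.3 × 1.428571 = 24.7143
wine: 14.3 × (22/15) = 14.3 × 1.466667 = 20.9733
Index = Σ wᵢ·(p₁ᵢ/p₀ᵢ) = 18.4000 + 24.7000 + 19.2000 + 8.6909 + 24.7143 + 20.9733 = 116.6785

116.68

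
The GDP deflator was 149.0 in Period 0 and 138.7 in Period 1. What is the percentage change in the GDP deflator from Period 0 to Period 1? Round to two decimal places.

Change = (138.7 − 149.0) / 149.0 × 100
       = -10.3 / 149.0 × 100 = -6.9128%

-6.91%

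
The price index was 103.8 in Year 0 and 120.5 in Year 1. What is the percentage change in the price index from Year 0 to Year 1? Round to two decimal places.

16.09%

Change = (120.5 − 103.8) / 103.8 × 100
       = 16.7 / 103.8 × 100 = 16.0886%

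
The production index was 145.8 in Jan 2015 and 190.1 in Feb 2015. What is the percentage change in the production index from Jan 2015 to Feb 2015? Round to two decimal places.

Change = (190.1 − 145.8) / 145.8 × 100
       = 44.3 / 145.8 × 100 = 30.3841%

30.38%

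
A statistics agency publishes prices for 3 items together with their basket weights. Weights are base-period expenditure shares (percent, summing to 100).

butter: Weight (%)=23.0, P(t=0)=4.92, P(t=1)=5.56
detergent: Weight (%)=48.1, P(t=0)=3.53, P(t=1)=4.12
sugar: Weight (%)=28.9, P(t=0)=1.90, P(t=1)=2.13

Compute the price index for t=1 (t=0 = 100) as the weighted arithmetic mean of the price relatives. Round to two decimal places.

butter: 23.0 × (5.56/4.92) = 23.0 × 1.130081 = 25.9919
detergent: 48.1 × (4.12/3.53) = 48.1 × 1.167139 = 56.1394
sugar: 28.9 × (2.13/1.90) = 28.9 × 1.121053 = 32.3984
Index = Σ wᵢ·(p₁ᵢ/p₀ᵢ) = 25.9919 + 56.1394 + 32.3984 = 114.5297

114.53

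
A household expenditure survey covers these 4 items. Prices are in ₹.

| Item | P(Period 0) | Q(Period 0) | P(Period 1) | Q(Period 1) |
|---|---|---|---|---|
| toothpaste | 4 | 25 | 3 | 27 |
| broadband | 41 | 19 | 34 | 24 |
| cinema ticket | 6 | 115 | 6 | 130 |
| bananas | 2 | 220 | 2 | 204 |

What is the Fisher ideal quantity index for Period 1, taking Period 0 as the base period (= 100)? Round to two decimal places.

Laspeyres component (base-period weights):
ΣP(Period 0)Q(Period 1) = 4×27 + 41×24 + 6×130 + 2×204 = 108 + 984 + 780 + 408 = 2280
ΣP(Period 0)Q(Period 0) = 4×25 + 41×19 + 6×115 + 2×220 = 100 + 779 + 690 + 440 = 2009
L = 2280 / 2009 × 100 = 113.4893
Paasche component (current-period weights):
ΣP(Period 1)Q(Period 1) = 3×27 + 34×24 + 6×130 + 2×204 = 81 + 816 + 780 + 408 = 2085
ΣP(Period 1)Q(Period 0) = 3×25 + 34×19 + 6×115 + 2×220 = 75 + 646 + 690 + 440 = 1851
P = 2085 / 1851 × 100 = 112.6418
Fisher = √(L × P) = √(113.4893 × 112.6418) = 113.0648

113.06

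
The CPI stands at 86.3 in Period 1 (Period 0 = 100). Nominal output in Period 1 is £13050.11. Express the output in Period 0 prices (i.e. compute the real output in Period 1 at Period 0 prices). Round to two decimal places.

Real = Nominal ÷ (Index/100) = 13050.11 ÷ (86.3/100)
     = 13050.11 ÷ 0.863 = 15121.7961

15121.80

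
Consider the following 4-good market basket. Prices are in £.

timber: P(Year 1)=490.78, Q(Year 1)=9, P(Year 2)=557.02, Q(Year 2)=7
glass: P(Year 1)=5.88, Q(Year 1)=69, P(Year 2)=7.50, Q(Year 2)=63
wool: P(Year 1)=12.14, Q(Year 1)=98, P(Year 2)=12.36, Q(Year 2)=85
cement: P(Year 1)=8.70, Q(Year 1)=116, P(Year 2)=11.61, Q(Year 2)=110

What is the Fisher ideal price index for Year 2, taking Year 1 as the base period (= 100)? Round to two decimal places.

Laspeyres component (base-period weights):
ΣP(Year 2)Q(Year 1) = 557.02×9 + 7.50×69 + 12.36×98 + 11.61×116 = 5013.18 + 517.5 + 1211.28 + 1346.76 = 8088.72
ΣP(Year 1)Q(Year 1) = 490.78×9 + 5.88×69 + 12.14×98 + 8.70×116 = 4417.02 + 405.72 + 1189.72 + 1009.2 = 7021.66
L = 8088.72 / 7021.66 × 100 = 115.1967
Paasche component (current-period weights):
ΣP(Year 2)Q(Year 2) = 557.02×7 + 7.50×63 + 12.36×85 + 11.61×110 = 3899.14 + 472.5 + 1050.6 + 1277.1 = 6699.34
ΣP(Year 1)Q(Year 2) = 490.78×7 + 5.88×63 + 12.14×85 + 8.70×110 = 3435.46 + 370.44 + 1031.9 + 957 = 5794.8
P = 6699.34 / 5794.8 × 100 = 115.6095
Fisher = √(L × P) = √(115.1967 × 115.6095) = 115.4029

115.40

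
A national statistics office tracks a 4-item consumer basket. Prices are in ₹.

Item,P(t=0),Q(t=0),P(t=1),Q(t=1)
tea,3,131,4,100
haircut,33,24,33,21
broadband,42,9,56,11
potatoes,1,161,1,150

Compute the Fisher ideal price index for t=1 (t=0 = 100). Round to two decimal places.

115.37

Laspeyres component (base-period weights):
ΣP(t=1)Q(t=0) = 4×131 + 33×24 + 56×9 + 1×161 = 524 + 792 + 504 + 161 = 1981
ΣP(t=0)Q(t=0) = 3×131 + 33×24 + 42×9 + 1×161 = 393 + 792 + 378 + 161 = 1724
L = 1981 / 1724 × 100 = 114.9072
Paasche component (current-period weights):
ΣP(t=1)Q(t=1) = 4×100 + 33×21 + 56×11 + 1×150 = 400 + 693 + 616 + 150 = 1859
ΣP(t=0)Q(t=1) = 3×100 + 33×21 + 42×11 + 1×150 = 300 + 693 + 462 + 150 = 1605
P = 1859 / 1605 × 100 = 115.8255
Fisher = √(L × P) = √(114.9072 × 115.8255) = 115.3655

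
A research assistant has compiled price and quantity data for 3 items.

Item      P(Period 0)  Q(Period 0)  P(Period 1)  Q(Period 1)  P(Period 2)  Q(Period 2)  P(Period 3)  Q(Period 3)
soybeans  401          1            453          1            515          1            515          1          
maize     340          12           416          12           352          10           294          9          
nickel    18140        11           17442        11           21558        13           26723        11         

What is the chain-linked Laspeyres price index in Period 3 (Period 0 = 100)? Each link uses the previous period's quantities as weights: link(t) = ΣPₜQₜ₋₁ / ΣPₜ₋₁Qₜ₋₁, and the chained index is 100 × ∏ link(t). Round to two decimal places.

146.31

Link Period 0→Period 1:
ΣP(Period 1)Q(Period 0) = 453×1 + 416×12 + 17442×11 = 453 + 4992 + 191862 = 197307
ΣP(Period 0)Q(Period 0) = 401×1 + 340×12 + 18140×11 = 401 + 4080 + 199540 = 204021
link = 197307/204021 = 0.967092
Link Period 1→Period 2:
ΣP(Period 2)Q(Period 1) = 515×1 + 352×12 + 21558×11 = 515 + 4224 + 237138 = 241877
ΣP(Period 1)Q(Period 1) = 453×1 + 416×12 + 17442×11 = 453 + 4992 + 191862 = 197307
link = 241877/197307 = 1.225892
Link Period 2→Period 3:
ΣP(Period 3)Q(Period 2) = 515×1 + 294×10 + 26723×13 = 515 + 2940 + 347399 = 350854
ΣP(Period 2)Q(Period 2) = 515×1 + 352×10 + 21558×13 = 515 + 3520 + 280254 = 284289
link = 350854/284289 = 1.234146
Chained index = 100 × 0.967092 × 1.225892 × 1.234146 = 146.3141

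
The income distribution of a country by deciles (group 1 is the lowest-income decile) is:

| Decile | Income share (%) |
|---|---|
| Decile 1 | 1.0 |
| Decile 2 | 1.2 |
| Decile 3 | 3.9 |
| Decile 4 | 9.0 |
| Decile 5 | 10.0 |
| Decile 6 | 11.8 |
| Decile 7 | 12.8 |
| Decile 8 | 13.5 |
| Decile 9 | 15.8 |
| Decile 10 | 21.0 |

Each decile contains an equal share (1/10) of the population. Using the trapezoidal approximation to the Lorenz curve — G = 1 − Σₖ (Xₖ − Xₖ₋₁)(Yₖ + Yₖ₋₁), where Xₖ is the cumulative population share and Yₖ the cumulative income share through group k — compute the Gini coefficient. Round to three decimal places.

Cumulative income shares Yₖ: 0.0100, 0.0220, 0.0610, 0.1510, 0.2510, 0.3690, 0.4970, 0.6320, 0.7900, 1.0000
Σ (Xₖ−Xₖ₋₁)(Yₖ+Yₖ₋₁) = (1/10)(0.0100+0.0000) + (1/10)(0.0220+0.0100) + (1/10)(0.0610+0.0220) + (1/10)(0.1510+0.0610) + (1/10)(0.2510+0.1510) + (1/10)(0.3690+0.2510) + (1/10)(0.4970+0.3690) + (1/10)(0.6320+0.4970) + (1/10)(0.7900+0.6320) + (1/10)(1.0000+0.7900)
  = 0.0010 + 0.0032 + 0.0083 + 0.0212 + 0.0402 + 0.0620 + 0.0866 + 0.1129 + 0.1422 + 0.1790 = 0.6566
G = 1 − 0.6566 = 0.3434

0.343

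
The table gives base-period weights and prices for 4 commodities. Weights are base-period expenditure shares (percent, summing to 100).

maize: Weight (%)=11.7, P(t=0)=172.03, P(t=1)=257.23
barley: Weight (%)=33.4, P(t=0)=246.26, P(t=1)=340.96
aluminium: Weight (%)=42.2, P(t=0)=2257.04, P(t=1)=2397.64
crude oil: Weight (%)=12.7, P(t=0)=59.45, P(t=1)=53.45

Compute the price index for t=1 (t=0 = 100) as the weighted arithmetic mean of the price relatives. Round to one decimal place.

120.0

maize: 11.7 × (257.23/172.03) = 11.7 × 1.495262 = 17.4946
barley: 33.4 × (340.96/246.26) = 33.4 × 1.384553 = 46.2441
aluminium: 42.2 × (2397.64/2257.04) = 42.2 × 1.062294 = 44.8288
crude oil: 12.7 × (53.45/59.45) = 12.7 × 0.899075 = 11.4183
Index = Σ wᵢ·(p₁ᵢ/p₀ᵢ) = 17.4946 + 46.2441 + 44.8288 + 11.4183 = 119.9857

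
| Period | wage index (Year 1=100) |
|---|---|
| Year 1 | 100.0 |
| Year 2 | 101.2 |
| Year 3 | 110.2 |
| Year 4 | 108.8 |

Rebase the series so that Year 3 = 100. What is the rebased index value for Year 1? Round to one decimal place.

Rebased(Year 1) = 100.0 / 110.2 × 100 = 90.7441

90.7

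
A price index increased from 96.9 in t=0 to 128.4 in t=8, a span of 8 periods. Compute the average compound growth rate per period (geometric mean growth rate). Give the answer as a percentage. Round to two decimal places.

Growth factor = (128.4/96.9)^(1/8) = (1.325077)^(1/8) = 1.035810
Growth rate = 1.035810 − 1 = 0.035810 = 3.5810%

3.58%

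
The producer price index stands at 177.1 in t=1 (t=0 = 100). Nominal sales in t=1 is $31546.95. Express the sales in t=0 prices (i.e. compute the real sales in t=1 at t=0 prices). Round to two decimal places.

Real = Nominal ÷ (Index/100) = 31546.95 ÷ (177.1/100)
     = 31546.95 ÷ 1.771 = 17813.0717

17813.07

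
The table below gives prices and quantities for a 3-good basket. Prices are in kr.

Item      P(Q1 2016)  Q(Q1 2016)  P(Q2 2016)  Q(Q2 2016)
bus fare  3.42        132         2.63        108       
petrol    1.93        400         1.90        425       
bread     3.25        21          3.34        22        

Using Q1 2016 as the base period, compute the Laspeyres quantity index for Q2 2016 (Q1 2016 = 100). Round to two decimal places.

97.63

Laspeyres quantity index uses base-period prices as weights.
ΣP(Q1 2016)·Q(Q2 2016) = 3.42×108 + 1.93×425 + 3.25×22 = 369.36 + 820.25 + 71.5 = 1261.11
ΣP(Q1 2016)·Q(Q1 2016) = 3.42×132 + 1.93×400 + 3.25×21 = 451.44 + 772 + 68.25 = 1291.69
Index = 1261.11 / 1291.69 × 100 = 97.6326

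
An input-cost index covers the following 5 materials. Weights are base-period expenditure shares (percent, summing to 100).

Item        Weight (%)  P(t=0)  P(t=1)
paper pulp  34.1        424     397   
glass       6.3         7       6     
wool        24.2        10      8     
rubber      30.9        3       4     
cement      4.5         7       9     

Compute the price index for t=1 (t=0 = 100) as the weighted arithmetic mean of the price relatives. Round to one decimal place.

paper pulp: 34.1 × (397/424) = 34.1 × 0.936321 = 31.9285
glass: 6.3 × (6/7) = 6.3 × 0.857143 = 5.4000
wool: 24.2 × (8/10) = 24.2 × 0.800000 = 19.3600
rubber: 30.9 × (4/3) = 30.9 × 1.333333 = 41.2000
cement: 4.5 × (9/7) = 4.5 × 1.285714 = 5.7857
Index = Σ wᵢ·(p₁ᵢ/p₀ᵢ) = 31.9285 + 5.4000 + 19.3600 + 41.2000 + 5.7857 = 103.6743

103.7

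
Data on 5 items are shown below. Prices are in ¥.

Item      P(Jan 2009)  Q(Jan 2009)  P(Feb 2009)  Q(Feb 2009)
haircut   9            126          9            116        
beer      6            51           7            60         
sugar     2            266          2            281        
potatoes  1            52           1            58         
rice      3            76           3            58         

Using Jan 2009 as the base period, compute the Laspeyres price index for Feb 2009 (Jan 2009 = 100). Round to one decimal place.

Laspeyres price index uses base-period quantities as weights.
ΣP(Feb 2009)·Q(Jan 2009) = 9×126 + 7×51 + 2×266 + 1×52 + 3×76 = 1134 + 357 + 532 + 52 + 228 = 2303
ΣP(Jan 2009)·Q(Jan 2009) = 9×126 + 6×51 + 2×266 + 1×52 + 3×76 = 1134 + 306 + 532 + 52 + 228 = 2252
Index = 2303 / 2252 × 100 = 102.2647

102.3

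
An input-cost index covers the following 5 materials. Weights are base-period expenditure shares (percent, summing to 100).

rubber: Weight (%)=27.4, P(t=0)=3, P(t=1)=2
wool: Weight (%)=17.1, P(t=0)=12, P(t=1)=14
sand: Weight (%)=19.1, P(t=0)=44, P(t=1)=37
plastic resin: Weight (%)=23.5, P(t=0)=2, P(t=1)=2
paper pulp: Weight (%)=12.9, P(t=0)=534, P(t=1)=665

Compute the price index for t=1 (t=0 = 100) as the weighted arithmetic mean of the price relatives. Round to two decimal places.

rubber: 27.4 × (2/3) = 27.4 × 0.666667 = 18.2667
wool: 17.1 × (14/12) = 17.1 × 1.166667 = 19.9500
sand: 19.1 × (37/44) = 19.1 × 0.840909 = 16.0614
plastic resin: 23.5 × (2/2) = 23.5 × 1.000000 = 23.5000
paper pulp: 12.9 × (665/534) = 12.9 × 1.245318 = 16.0646
Index = Σ wᵢ·(p₁ᵢ/p₀ᵢ) = 18.2667 + 19.9500 + 16.0614 + 23.5000 + 16.0646 = 93.8426

93.84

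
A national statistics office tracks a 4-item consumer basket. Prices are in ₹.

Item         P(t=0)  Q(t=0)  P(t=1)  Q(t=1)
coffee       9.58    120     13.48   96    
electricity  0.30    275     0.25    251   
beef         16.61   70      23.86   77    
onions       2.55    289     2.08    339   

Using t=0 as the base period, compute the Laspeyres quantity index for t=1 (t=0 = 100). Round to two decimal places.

100.21

Laspeyres quantity index uses base-period prices as weights.
ΣP(t=0)·Q(t=1) = 9.58×96 + 0.30×251 + 16.61×77 + 2.55×339 = 919.68 + 75.3 + 1278.97 + 864.45 = 3138.4
ΣP(t=0)·Q(t=0) = 9.58×120 + 0.30×275 + 16.61×70 + 2.55×289 = 1149.6 + 82.5 + 1162.7 + 736.95 = 3131.75
Index = 3138.4 / 3131.75 × 100 = 100.2123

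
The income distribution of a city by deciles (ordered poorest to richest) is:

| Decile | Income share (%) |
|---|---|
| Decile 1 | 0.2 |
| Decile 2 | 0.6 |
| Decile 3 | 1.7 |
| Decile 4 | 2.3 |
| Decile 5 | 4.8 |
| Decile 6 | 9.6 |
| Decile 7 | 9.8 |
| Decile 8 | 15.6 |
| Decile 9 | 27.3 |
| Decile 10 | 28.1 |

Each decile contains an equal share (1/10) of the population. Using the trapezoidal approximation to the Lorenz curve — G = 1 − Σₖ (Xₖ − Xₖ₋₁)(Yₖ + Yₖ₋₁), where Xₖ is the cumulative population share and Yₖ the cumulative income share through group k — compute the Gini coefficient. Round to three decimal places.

Cumulative income shares Yₖ: 0.0020, 0.0080, 0.0250, 0.0480, 0.0960, 0.1920, 0.2900, 0.4460, 0.7190, 1.0000
Σ (Xₖ−Xₖ₋₁)(Yₖ+Yₖ₋₁) = (1/10)(0.0020+0.0000) + (1/10)(0.0080+0.0020) + (1/10)(0.0250+0.0080) + (1/10)(0.0480+0.0250) + (1/10)(0.0960+0.0480) + (1/10)(0.1920+0.0960) + (1/10)(0.2900+0.1920) + (1/10)(0.4460+0.2900) + (1/10)(0.7190+0.4460) + (1/10)(1.0000+0.7190)
  = 0.0002 + 0.0010 + 0.0033 + 0.0073 + 0.0144 + 0.0288 + 0.0482 + 0.0736 + 0.1165 + 0.1719 = 0.4652
G = 1 − 0.4652 = 0.5348

0.535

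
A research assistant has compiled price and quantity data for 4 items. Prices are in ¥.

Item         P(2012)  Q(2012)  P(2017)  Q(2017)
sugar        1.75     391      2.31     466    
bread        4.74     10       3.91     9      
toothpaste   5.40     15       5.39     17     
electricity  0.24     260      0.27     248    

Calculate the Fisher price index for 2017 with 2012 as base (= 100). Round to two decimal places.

125.39

Laspeyres component (base-period weights):
ΣP(2017)Q(2012) = 2.31×391 + 3.91×10 + 5.39×15 + 0.27×260 = 903.21 + 39.1 + 80.85 + 70.2 = 1093.36
ΣP(2012)Q(2012) = 1.75×391 + 4.74×10 + 5.40×15 + 0.24×260 = 684.25 + 47.4 + 81 + 62.4 = 875.05
L = 1093.36 / 875.05 × 100 = 124.9483
Paasche component (current-period weights):
ΣP(2017)Q(2017) = 2.31×466 + 3.91×9 + 5.39×17 + 0.27×248 = 1076.46 + 35.19 + 91.63 + 66.96 = 1270.24
ΣP(2012)Q(2017) = 1.75×466 + 4.74×9 + 5.40×17 + 0.24×248 = 815.5 + 42.66 + 91.8 + 59.52 = 1009.48
P = 1270.24 / 1009.48 × 100 = 125.8311
Fisher = √(L × P) = √(124.9483 × 125.8311) = 125.3889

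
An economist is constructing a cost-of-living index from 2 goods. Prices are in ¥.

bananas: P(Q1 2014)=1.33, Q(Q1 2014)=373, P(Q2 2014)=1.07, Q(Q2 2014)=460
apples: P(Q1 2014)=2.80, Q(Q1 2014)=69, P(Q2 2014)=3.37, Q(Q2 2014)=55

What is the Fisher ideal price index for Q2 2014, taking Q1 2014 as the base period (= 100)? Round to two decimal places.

90.04

Laspeyres component (base-period weights):
ΣP(Q2 2014)Q(Q1 2014) = 1.07×373 + 3.37×69 = 399.11 + 232.53 = 631.64
ΣP(Q1 2014)Q(Q1 2014) = 1.33×373 + 2.80×69 = 496.09 + 193.2 = 689.29
L = 631.64 / 689.29 × 100 = 91.6363
Paasche component (current-period weights):
ΣP(Q2 2014)Q(Q2 2014) = 1.07×460 + 3.37×55 = 492.2 + 185.35 = 677.55
ΣP(Q1 2014)Q(Q2 2014) = 1.33×460 + 2.80×55 = 611.8 + 154 = 765.8
P = 677.55 / 765.8 × 100 = 88.4761
Fisher = √(L × P) = √(91.6363 × 88.4761) = 90.0423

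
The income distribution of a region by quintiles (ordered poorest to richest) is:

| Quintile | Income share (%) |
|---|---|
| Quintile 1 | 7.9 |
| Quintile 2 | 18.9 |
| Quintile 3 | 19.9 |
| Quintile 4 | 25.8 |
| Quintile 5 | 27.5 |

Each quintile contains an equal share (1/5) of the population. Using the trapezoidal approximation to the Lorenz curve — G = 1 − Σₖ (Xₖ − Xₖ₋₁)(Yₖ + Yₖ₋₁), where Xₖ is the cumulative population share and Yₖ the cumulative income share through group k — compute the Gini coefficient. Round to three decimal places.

Cumulative income shares Yₖ: 0.0790, 0.2680, 0.4670, 0.7250, 1.0000
Σ (Xₖ−Xₖ₋₁)(Yₖ+Yₖ₋₁) = (1/5)(0.0790+0.0000) + (1/5)(0.2680+0.0790) + (1/5)(0.4670+0.2680) + (1/5)(0.7250+0.4670) + (1/5)(1.0000+0.7250)
  = 0.0158 + 0.0694 + 0.1470 + 0.2384 + 0.3450 = 0.8156
G = 1 − 0.8156 = 0.1844

0.184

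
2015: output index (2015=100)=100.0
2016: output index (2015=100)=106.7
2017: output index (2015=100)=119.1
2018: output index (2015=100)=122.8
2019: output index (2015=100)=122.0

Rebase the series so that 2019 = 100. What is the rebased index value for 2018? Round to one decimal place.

100.7

Rebased(2018) = 122.8 / 122.0 × 100 = 100.6557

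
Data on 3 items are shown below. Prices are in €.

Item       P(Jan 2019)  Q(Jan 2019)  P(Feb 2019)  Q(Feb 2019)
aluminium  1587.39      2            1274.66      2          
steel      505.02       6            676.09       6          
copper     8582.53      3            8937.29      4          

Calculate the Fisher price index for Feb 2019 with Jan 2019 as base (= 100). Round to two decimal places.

Laspeyres component (base-period weights):
ΣP(Feb 2019)Q(Jan 2019) = 1274.66×2 + 676.09×6 + 8937.29×3 = 2549.32 + 4056.54 + 26811.87 = 33417.73
ΣP(Jan 2019)Q(Jan 2019) = 1587.39×2 + 505.02×6 + 8582.53×3 = 3174.78 + 3030.12 + 25747.59 = 31952.49
L = 33417.73 / 31952.49 × 100 = 104.5857
Paasche component (current-period weights):
ΣP(Feb 2019)Q(Feb 2019) = 1274.66×2 + 676.09×6 + 8937.29×4 = 2549.32 + 4056.54 + 35749.16 = 42355.02
ΣP(Jan 2019)Q(Feb 2019) = 1587.39×2 + 505.02×6 + 8582.53×4 = 3174.78 + 3030.12 + 34330.12 = 40535.02
P = 42355.02 / 40535.02 × 100 = 104.4899
Fisher = √(L × P) = √(104.5857 × 104.4899) = 104.5378

104.54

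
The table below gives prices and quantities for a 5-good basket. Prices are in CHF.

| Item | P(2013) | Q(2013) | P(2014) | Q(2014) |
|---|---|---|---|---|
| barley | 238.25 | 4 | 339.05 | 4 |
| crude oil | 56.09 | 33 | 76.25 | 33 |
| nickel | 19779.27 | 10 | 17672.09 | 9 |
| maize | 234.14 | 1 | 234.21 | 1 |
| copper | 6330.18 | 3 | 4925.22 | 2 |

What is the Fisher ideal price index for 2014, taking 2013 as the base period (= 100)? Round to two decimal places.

Laspeyres component (base-period weights):
ΣP(2014)Q(2013) = 339.05×4 + 76.25×33 + 17672.09×10 + 234.21×1 + 4925.22×3 = 1356.2 + 2516.25 + 176720.9 + 234.21 + 14775.66 = 195603.22
ΣP(2013)Q(2013) = 238.25×4 + 56.09×33 + 19779.27×10 + 234.14×1 + 6330.18×3 = 953 + 1850.97 + 197792.7 + 234.14 + 18990.54 = 219821.35
L = 195603.22 / 219821.35 × 100 = 88.9828
Paasche component (current-period weights):
ΣP(2014)Q(2014) = 339.05×4 + 76.25×33 + 17672.09×9 + 234.21×1 + 4925.22×2 = 1356.2 + 2516.25 + 159048.81 + 234.21 + 9850.44 = 173005.91
ΣP(2013)Q(2014) = 238.25×4 + 56.09×33 + 19779.27×9 + 234.14×1 + 6330.18×2 = 953 + 1850.97 + 178013.43 + 234.14 + 12660.36 = 193711.9
P = 173005.91 / 193711.9 × 100 = 89.3109
Fisher = √(L × P) = √(88.9828 × 89.3109) = 89.1467

89.15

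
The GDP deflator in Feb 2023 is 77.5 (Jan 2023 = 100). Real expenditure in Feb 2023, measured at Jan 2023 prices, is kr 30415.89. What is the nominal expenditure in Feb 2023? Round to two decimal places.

23572.31

Nominal = Real × (Index/100) = 30415.89 × (77.5/100)
        = 30415.89 × 0.775 = 23572.3148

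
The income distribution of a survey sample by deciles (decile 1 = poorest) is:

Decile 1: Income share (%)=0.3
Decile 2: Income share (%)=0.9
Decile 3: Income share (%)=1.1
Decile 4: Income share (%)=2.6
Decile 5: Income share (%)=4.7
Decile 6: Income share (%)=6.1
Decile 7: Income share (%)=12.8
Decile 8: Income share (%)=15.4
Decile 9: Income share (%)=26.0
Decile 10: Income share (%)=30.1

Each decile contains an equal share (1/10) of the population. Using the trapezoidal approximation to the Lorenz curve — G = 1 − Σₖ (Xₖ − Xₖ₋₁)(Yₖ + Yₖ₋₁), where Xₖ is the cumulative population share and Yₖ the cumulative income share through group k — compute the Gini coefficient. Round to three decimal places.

Cumulative income shares Yₖ: 0.0030, 0.0120, 0.0230, 0.0490, 0.0960, 0.1570, 0.2850, 0.4390, 0.6990, 1.0000
Σ (Xₖ−Xₖ₋₁)(Yₖ+Yₖ₋₁) = (1/10)(0.0030+0.0000) + (1/10)(0.0120+0.0030) + (1/10)(0.0230+0.0120) + (1/10)(0.0490+0.0230) + (1/10)(0.0960+0.0490) + (1/10)(0.1570+0.0960) + (1/10)(0.2850+0.1570) + (1/10)(0.4390+0.2850) + (1/10)(0.6990+0.4390) + (1/10)(1.0000+0.6990)
  = 0.0003 + 0.0015 + 0.0035 + 0.0072 + 0.0145 + 0.0253 + 0.0442 + 0.0724 + 0.1138 + 0.1699 = 0.4526
G = 1 − 0.4526 = 0.5474

0.547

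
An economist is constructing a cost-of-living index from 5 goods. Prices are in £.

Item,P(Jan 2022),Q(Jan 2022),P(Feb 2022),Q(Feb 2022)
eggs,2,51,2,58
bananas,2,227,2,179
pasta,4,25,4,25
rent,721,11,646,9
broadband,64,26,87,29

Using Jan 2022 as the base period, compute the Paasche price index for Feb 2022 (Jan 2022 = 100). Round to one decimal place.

99.9

Paasche price index uses current-period quantities as weights.
ΣP(Feb 2022)·Q(Feb 2022) = 2×58 + 2×179 + 4×25 + 646×9 + 87×29 = 116 + 358 + 100 + 5814 + 2523 = 8911
ΣP(Jan 2022)·Q(Feb 2022) = 2×58 + 2×179 + 4×25 + 721×9 + 64×29 = 116 + 358 + 100 + 6489 + 1856 = 8919
Index = 8911 / 8919 × 100 = 99.9103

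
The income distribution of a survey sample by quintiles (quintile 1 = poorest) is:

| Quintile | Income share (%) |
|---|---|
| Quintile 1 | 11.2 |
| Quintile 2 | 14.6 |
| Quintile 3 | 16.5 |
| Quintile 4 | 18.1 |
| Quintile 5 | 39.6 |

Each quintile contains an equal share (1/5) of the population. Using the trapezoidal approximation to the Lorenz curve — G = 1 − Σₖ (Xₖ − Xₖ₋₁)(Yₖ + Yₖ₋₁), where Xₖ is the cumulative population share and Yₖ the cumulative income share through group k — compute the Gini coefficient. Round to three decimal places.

0.241

Cumulative income shares Yₖ: 0.1120, 0.2580, 0.4230, 0.6040, 1.0000
Σ (Xₖ−Xₖ₋₁)(Yₖ+Yₖ₋₁) = (1/5)(0.1120+0.0000) + (1/5)(0.2580+0.1120) + (1/5)(0.4230+0.2580) + (1/5)(0.6040+0.4230) + (1/5)(1.0000+0.6040)
  = 0.0224 + 0.0740 + 0.1362 + 0.2054 + 0.3208 = 0.7588
G = 1 − 0.7588 = 0.2412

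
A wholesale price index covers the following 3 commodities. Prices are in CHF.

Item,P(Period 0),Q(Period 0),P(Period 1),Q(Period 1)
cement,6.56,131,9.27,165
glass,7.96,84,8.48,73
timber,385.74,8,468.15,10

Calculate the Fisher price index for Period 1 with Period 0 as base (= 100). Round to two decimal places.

Laspeyres component (base-period weights):
ΣP(Period 1)Q(Period 0) = 9.27×131 + 8.48×84 + 468.15×8 = 1214.37 + 712.32 + 3745.2 = 5671.89
ΣP(Period 0)Q(Period 0) = 6.56×131 + 7.96×84 + 385.74×8 = 859.36 + 668.64 + 3085.92 = 4613.92
L = 5671.89 / 4613.92 × 100 = 122.9300
Paasche component (current-period weights):
ΣP(Period 1)Q(Period 1) = 9.27×165 + 8.48×73 + 468.15×10 = 1529.55 + 619.04 + 4681.5 = 6830.09
ΣP(Period 0)Q(Period 1) = 6.56×165 + 7.96×73 + 385.74×10 = 1082.4 + 581.08 + 3857.4 = 5520.88
P = 6830.09 / 5520.88 × 100 = 123.7138
Fisher = √(L × P) = √(122.9300 × 123.7138) = 123.3213

123.32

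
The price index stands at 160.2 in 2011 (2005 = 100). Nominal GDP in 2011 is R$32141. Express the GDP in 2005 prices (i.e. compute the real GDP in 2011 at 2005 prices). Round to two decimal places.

Real = Nominal ÷ (Index/100) = 32141 ÷ (160.2/100)
     = 32141 ÷ 1.602 = 20063.0462

20063.05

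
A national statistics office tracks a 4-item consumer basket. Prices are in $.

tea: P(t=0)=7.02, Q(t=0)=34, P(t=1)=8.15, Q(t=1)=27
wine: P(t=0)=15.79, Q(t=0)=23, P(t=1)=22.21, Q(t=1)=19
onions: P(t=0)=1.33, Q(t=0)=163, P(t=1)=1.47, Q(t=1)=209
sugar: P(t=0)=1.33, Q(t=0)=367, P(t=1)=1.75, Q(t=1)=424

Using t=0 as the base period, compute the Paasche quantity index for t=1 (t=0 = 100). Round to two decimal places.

101.29

Paasche quantity index uses current-period prices as weights.
ΣP(t=1)·Q(t=1) = 8.15×27 + 22.21×19 + 1.47×209 + 1.75×424 = 220.05 + 421.99 + 307.23 + 742 = 1691.27
ΣP(t=1)·Q(t=0) = 8.15×34 + 22.21×23 + 1.47×163 + 1.75×367 = 277.1 + 510.83 + 239.61 + 642.25 = 1669.79
Index = 1691.27 / 1669.79 × 100 = 101.2864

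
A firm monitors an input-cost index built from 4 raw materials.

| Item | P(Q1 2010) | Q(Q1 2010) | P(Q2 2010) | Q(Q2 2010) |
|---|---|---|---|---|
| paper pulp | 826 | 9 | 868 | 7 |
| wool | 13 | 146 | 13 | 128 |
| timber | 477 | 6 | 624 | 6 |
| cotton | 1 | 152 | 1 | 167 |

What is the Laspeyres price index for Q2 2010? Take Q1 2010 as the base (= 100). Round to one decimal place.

Laspeyres price index uses base-period quantities as weights.
ΣP(Q2 2010)·Q(Q1 2010) = 868×9 + 13×146 + 624×6 + 1×152 = 7812 + 1898 + 3744 + 152 = 13606
ΣP(Q1 2010)·Q(Q1 2010) = 826×9 + 13×146 + 477×6 + 1×152 = 7434 + 1898 + 2862 + 152 = 12346
Index = 13606 / 12346 × 100 = 110.2057

110.2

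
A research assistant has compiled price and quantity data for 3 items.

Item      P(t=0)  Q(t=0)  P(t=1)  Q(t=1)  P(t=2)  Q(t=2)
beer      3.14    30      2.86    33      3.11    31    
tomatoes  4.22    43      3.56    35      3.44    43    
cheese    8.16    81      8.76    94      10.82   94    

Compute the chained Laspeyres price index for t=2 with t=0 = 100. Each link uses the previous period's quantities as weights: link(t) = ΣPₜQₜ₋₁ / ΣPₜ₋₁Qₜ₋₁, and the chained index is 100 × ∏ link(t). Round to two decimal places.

Link t=0→t=1:
ΣP(t=1)Q(t=0) = 2.86×30 + 3.56×43 + 8.76×81 = 85.8 + 153.08 + 709.56 = 948.44
ΣP(t=0)Q(t=0) = 3.14×30 + 4.22×43 + 8.16×81 = 94.2 + 181.46 + 660.96 = 936.62
link = 948.44/936.62 = 1.012620
Link t=1→t=2:
ΣP(t=2)Q(t=1) = 3.11×33 + 3.44×35 + 10.82×94 = 102.63 + 120.4 + 1017.08 = 1240.11
ΣP(t=1)Q(t=1) = 2.86×33 + 3.56×35 + 8.76×94 = 94.38 + 124.6 + 823.44 = 1042.42
link = 1240.11/1042.42 = 1.189645
Chained index = 100 × 1.012620 × 1.189645 = 120.4658

120.47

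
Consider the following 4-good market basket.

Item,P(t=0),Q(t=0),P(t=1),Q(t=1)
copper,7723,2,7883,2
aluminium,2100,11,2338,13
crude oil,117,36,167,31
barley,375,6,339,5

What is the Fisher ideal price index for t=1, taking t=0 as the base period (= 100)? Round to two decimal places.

Laspeyres component (base-period weights):
ΣP(t=1)Q(t=0) = 7883×2 + 2338×11 + 167×36 + 339×6 = 15766 + 25718 + 6012 + 2034 = 49530
ΣP(t=0)Q(t=0) = 7723×2 + 2100×11 + 117×36 + 375×6 = 15446 + 23100 + 4212 + 2250 = 45008
L = 49530 / 45008 × 100 = 110.0471
Paasche component (current-period weights):
ΣP(t=1)Q(t=1) = 7883×2 + 2338×13 + 167×31 + 339×5 = 15766 + 30394 + 5177 + 1695 = 53032
ΣP(t=0)Q(t=1) = 7723×2 + 2100×13 + 117×31 + 375×5 = 15446 + 27300 + 3627 + 1875 = 48248
P = 53032 / 48248 × 100 = 109.9154
Fisher = √(L × P) = √(110.0471 × 109.9154) = 109.9813

109.98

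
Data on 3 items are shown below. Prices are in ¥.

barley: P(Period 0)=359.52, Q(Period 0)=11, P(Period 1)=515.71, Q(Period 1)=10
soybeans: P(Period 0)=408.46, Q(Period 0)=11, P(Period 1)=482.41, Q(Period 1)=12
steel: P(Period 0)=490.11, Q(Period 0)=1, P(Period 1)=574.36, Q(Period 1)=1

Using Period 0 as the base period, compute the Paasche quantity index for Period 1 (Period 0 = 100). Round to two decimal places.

99.71

Paasche quantity index uses current-period prices as weights.
ΣP(Period 1)·Q(Period 1) = 515.71×10 + 482.41×12 + 574.36×1 = 5157.1 + 5788.92 + 574.36 = 11520.38
ΣP(Period 1)·Q(Period 0) = 515.71×11 + 482.41×11 + 574.36×1 = 5672.81 + 5306.51 + 574.36 = 11553.68
Index = 11520.38 / 11553.68 × 100 = 99.7118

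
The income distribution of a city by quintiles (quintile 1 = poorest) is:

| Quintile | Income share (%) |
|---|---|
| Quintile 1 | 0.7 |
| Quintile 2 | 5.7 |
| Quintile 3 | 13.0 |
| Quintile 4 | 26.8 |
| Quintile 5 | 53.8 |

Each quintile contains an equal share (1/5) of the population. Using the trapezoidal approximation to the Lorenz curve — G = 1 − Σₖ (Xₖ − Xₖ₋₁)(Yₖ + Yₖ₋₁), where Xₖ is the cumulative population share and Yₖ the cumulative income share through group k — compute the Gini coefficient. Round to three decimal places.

0.509

Cumulative income shares Yₖ: 0.0070, 0.0640, 0.1940, 0.4620, 1.0000
Σ (Xₖ−Xₖ₋₁)(Yₖ+Yₖ₋₁) = (1/5)(0.0070+0.0000) + (1/5)(0.0640+0.0070) + (1/5)(0.1940+0.0640) + (1/5)(0.4620+0.1940) + (1/5)(1.0000+0.4620)
  = 0.0014 + 0.0142 + 0.0516 + 0.1312 + 0.2924 = 0.4908
G = 1 − 0.4908 = 0.5092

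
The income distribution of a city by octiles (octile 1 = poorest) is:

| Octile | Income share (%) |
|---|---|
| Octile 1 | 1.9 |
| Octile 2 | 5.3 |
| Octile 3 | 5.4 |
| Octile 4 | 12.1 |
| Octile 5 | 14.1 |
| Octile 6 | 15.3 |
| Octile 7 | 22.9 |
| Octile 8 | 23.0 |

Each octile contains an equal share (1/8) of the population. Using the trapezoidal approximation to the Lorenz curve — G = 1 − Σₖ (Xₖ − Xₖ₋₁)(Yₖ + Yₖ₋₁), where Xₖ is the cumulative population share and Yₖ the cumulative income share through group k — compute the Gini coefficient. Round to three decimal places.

Cumulative income shares Yₖ: 0.0190, 0.0720, 0.1260, 0.2470, 0.3880, 0.5410, 0.7700, 1.0000
Σ (Xₖ−Xₖ₋₁)(Yₖ+Yₖ₋₁) = (1/8)(0.0190+0.0000) + (1/8)(0.0720+0.0190) + (1/8)(0.1260+0.0720) + (1/8)(0.2470+0.1260) + (1/8)(0.3880+0.2470) + (1/8)(0.5410+0.3880) + (1/8)(0.7700+0.5410) + (1/8)(1.0000+0.7700)
  = 0.0024 + 0.0114 + 0.0248 + 0.0466 + 0.0794 + 0.1161 + 0.1639 + 0.2213 = 0.6657
G = 1 − 0.6657 = 0.3343

0.334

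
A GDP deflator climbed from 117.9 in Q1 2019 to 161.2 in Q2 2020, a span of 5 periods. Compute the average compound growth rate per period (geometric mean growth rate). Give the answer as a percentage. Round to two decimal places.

6.46%

Growth factor = (161.2/117.9)^(1/5) = (1.367260)^(1/5) = 1.064560
Growth rate = 1.064560 − 1 = 0.064560 = 6.4560%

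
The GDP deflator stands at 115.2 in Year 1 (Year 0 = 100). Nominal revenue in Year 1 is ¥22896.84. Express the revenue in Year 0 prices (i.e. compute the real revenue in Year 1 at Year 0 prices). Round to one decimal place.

19875.7

Real = Nominal ÷ (Index/100) = 22896.84 ÷ (115.2/100)
     = 22896.84 ÷ 1.152 = 19875.7292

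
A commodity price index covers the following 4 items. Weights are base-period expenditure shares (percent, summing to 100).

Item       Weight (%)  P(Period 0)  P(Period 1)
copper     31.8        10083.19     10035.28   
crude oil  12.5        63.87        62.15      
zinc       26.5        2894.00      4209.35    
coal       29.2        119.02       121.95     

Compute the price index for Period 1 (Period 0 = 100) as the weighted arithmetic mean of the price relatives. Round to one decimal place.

copper: 31.8 × (10035.28/10083.19) = 31.8 × 0.995249 = 31.6489
crude oil: 12.5 × (62.15/63.87) = 12.5 × 0.973070 = 12.1634
zinc: 26.5 × (4209.35/2894.00) = 26.5 × 1.454509 = 38.5445
coal: 29.2 × (121.95/119.02) = 29.2 × 1.024618 = 29.9188
Index = Σ wᵢ·(p₁ᵢ/p₀ᵢ) = 31.6489 + 12.1634 + 38.5445 + 29.9188 = 112.2756

112.3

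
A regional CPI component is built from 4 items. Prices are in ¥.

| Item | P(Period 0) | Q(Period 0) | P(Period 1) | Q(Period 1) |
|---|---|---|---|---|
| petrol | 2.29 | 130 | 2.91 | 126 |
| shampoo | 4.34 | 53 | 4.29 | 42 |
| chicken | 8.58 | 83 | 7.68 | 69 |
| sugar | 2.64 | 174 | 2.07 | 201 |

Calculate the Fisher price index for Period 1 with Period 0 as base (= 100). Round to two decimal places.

94.02

Laspeyres component (base-period weights):
ΣP(Period 1)Q(Period 0) = 2.91×130 + 4.29×53 + 7.68×83 + 2.07×174 = 378.3 + 227.37 + 637.44 + 360.18 = 1603.29
ΣP(Period 0)Q(Period 0) = 2.29×130 + 4.34×53 + 8.58×83 + 2.64×174 = 297.7 + 230.02 + 712.14 + 459.36 = 1699.22
L = 1603.29 / 1699.22 × 100 = 94.3545
Paasche component (current-period weights):
ΣP(Period 1)Q(Period 1) = 2.91×126 + 4.29×42 + 7.68×69 + 2.07×201 = 366.66 + 180.18 + 529.92 + 416.07 = 1492.83
ΣP(Period 0)Q(Period 1) = 2.29×126 + 4.34×42 + 8.58×69 + 2.64×201 = 288.54 + 182.28 + 592.02 + 530.64 = 1593.48
P = 1492.83 / 1593.48 × 100 = 93.6836
Fisher = √(L × P) = √(94.3545 × 93.6836) = 94.0185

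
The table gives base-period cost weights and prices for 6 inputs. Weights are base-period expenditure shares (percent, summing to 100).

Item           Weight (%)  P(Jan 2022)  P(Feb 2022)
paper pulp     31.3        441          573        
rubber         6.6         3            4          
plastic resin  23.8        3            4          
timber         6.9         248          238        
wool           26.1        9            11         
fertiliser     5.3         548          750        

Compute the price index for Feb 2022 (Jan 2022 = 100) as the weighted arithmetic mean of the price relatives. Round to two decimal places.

paper pulp: 31.3 × (573/441) = 31.3 × 1.299320 = 40.6687
rubber: 6.6 × (4/3) = 6.6 × 1.333333 = 8.8000
plastic resin: 23.8 × (4/3) = 23.8 × 1.333333 = 31.7333
timber: 6.9 × (238/248) = 6.9 × 0.959677 = 6.6218
wool: 26.1 × (11/9) = 26.1 × 1.222222 = 31.9000
fertiliser: 5.3 × (750/548) = 5.3 × 1.368613 = 7.2536
Index = Σ wᵢ·(p₁ᵢ/p₀ᵢ) = 40.6687 + 8.8000 + 31.7333 + 6.6218 + 31.9000 + 7.2536 = 126.9775

126.98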